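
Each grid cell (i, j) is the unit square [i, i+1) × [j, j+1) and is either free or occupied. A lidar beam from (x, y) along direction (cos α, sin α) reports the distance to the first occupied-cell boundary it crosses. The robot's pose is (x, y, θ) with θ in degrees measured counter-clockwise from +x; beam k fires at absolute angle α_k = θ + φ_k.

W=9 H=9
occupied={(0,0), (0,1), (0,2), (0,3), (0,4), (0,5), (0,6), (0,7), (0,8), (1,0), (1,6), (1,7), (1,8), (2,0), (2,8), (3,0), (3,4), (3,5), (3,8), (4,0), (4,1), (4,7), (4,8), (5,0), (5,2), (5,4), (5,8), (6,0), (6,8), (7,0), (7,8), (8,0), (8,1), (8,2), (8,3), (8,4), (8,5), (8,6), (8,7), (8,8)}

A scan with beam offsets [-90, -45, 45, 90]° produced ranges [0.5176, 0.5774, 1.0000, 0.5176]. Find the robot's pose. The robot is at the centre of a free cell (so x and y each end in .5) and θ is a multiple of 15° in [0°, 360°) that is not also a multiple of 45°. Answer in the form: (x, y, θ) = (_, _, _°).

(x, y, θ) = (4.5, 4.5, 75°)

Candidates: 41 free-cell centres × 16 headings = 656 poses. Raycast each; keep the one whose scan matches to 4 dp.
  (2.5, 2.5, 345°): beam 1 = 1.5529 ≠ 0.5176 ✗
  (2.5, 4.5, 15°): beam 1 = 3.6235 ≠ 0.5176 ✗
  (6.5, 6.5, 120°): beam 1 = 1.7321 ≠ 0.5176 ✗
  (7.5, 5.5, 285°): beam 1 = 1.9319 ≠ 0.5176 ✗
  …
  (4.5, 4.5, 75°): r_1=0.5176, r_2=0.5774, r_3=1.0000, r_4=0.5176 — all match ✓
Only this pose fits every beam.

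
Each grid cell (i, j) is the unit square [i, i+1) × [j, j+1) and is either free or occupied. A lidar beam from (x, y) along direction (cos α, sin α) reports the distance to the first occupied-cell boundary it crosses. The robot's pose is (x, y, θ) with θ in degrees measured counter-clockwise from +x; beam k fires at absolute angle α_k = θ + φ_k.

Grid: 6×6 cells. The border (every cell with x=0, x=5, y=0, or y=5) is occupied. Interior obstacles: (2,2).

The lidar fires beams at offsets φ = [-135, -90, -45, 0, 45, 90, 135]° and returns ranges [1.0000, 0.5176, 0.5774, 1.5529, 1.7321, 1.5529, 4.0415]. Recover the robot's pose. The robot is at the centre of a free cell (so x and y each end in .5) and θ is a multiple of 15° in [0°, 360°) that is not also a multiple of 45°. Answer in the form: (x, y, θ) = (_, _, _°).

Candidates: 15 free-cell centres × 16 headings = 240 poses. Raycast each; keep the one whose scan matches to 4 dp.
  (2.5, 1.5, 255°): beam 1 = 0.5774 ≠ 1.0000 ✗
  (2.5, 4.5, 150°): beam 1 = 1.9319 ≠ 1.0000 ✗
  (1.5, 3.5, 15°): beam 2 = 2.5882 ≠ 0.5176 ✗
  …
  (2.5, 4.5, 165°): r_1=1.0000, r_2=0.5176, r_3=0.5774, r_4=1.5529, r_5=1.7321, r_6=1.5529, r_7=4.0415 — all match ✓
Only this pose fits every beam.

(x, y, θ) = (2.5, 4.5, 165°)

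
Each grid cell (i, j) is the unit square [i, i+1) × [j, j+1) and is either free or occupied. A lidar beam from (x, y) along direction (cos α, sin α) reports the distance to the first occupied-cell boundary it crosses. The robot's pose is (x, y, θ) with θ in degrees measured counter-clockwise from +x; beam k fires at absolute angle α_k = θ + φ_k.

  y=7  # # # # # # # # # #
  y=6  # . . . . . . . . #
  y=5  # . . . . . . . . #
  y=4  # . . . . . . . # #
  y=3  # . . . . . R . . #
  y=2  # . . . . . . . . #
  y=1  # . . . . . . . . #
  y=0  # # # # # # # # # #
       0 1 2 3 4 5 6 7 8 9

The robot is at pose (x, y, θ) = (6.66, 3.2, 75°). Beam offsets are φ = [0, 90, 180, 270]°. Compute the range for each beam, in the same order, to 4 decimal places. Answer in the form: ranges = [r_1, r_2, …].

beam 1: φ=0°, α=75°
  dir = (cos 75°, sin 75°) = (0.2588, 0.9659); from cell (6,3)
  next x-line at t=1.3137, next y-line at t=0.8282; Δt_x=3.8637, Δt_y=1.0353
    y: enter (6,4) at t=0.8282
    x: enter (7,4) at t=1.3137
    y: enter (7,5) at t=1.8635
    y: enter (7,6) at t=2.8988
    y: enter (7,7) at t=3.9340 ← occupied
  → r_1 = 3.9340
beam 2: φ=90°, α=165°
  dir = (cos 165°, sin 165°) = (-0.9659, 0.2588); from cell (6,3)
  next x-line at t=0.6833, next y-line at t=3.0910; Δt_x=1.0353, Δt_y=3.8637
    x: enter (5,3) at t=0.6833
    x: enter (4,3) at t=1.7186
    x: enter (3,3) at t=2.7538
    y: enter (3,4) at t=3.0910
    x: enter (2,4) at t=3.7891
    x: enter (1,4) at t=4.8244
    x: enter (0,4) at t=5.8597 ← occupied
  → r_2 = 5.8597
beam 3: φ=180°, α=255°
  dir = (cos 255°, sin 255°) = (-0.2588, -0.9659); from cell (6,3)
  next x-line at t=2.5500, next y-line at t=0.2071; Δt_x=3.8637, Δt_y=1.0353
    y: enter (6,2) at t=0.2071
    y: enter (6,1) at t=1.2423
    y: enter (6,0) at t=2.2776 ← occupied
  → r_3 = 2.2776
beam 4: φ=270°, α=345°
  dir = (cos 345°, sin 345°) = (0.9659, -0.2588); from cell (6,3)
  next x-line at t=0.3520, next y-line at t=0.7727; Δt_x=1.0353, Δt_y=3.8637
    x: enter (7,3) at t=0.3520
    y: enter (7,2) at t=0.7727
    x: enter (8,2) at t=1.3873
    x: enter (9,2) at t=2.4225 ← occupied
  → r_4 = 2.4225

ranges = [3.9340, 5.8597, 2.2776, 2.4225]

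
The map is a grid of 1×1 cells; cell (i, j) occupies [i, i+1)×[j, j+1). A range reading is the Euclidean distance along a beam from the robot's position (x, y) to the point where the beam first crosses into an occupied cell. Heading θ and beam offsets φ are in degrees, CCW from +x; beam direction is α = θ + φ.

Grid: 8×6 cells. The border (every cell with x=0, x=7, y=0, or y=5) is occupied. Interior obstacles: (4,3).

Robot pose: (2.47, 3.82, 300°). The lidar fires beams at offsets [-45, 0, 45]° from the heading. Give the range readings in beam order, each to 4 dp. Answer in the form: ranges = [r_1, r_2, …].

ranges = [2.9195, 3.2563, 1.5840]

beam 1: φ=-45°, α=255°
  cosα=-0.2588 sinα=-0.9659 | (2,3) | tMaxX 1.8159 tMaxY 0.8489 | tΔX 3.8637 tΔY 1.0353
    t=0.8489 [y] (2,2)
    t=1.8159 [x] (1,2)
    t=1.8842 [y] (1,1)
    t=2.9195 [y] (1,0) — stop
  → r_1 = 2.9195
beam 2: φ=0°, α=300°
  cosα=0.5000 sinα=-0.8660 | (2,3) | tMaxX 1.0600 tMaxY 0.9469 | tΔX 2.0000 tΔY 1.1547
    t=0.9469 [y] (2,2)
    t=1.0600 [x] (3,2)
    t=2.1016 [y] (3,1)
    t=3.0600 [x] (4,1)
    t=3.2563 [y] (4,0) — stop
  → r_2 = 3.2563
beam 3: φ=45°, α=345°
  cosα=0.9659 sinα=-0.2588 | (2,3) | tMaxX 0.5487 tMaxY 3.1682 | tΔX 1.0353 tΔY 3.8637
    t=0.5487 [x] (3,3)
    t=1.5840 [x] (4,3) — stop
  → r_3 = 1.5840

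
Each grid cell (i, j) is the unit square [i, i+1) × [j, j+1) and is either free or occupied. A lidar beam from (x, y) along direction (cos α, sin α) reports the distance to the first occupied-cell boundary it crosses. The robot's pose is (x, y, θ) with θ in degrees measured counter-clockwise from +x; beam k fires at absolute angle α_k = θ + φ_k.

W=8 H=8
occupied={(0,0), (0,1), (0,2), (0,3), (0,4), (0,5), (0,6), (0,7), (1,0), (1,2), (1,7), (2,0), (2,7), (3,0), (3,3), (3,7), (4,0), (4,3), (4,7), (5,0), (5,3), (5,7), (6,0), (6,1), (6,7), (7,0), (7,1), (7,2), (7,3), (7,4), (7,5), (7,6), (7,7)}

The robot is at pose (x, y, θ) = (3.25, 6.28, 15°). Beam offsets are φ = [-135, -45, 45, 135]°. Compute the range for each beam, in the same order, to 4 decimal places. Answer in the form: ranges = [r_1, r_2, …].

ranges = [3.7874, 4.3301, 0.8314, 1.4400]

beam 1: φ=-135°, α=240°
  dir = (cos 240°, sin 240°) = (-0.5000, -0.8660); from cell (3,6)
  next x-line at t=0.5000, next y-line at t=0.3233; Δt_x=2.0000, Δt_y=1.1547
    y: enter (3,5) at t=0.3233
    x: enter (2,5) at t=0.5000
    y: enter (2,4) at t=1.4780
    x: enter (1,4) at t=2.5000
    y: enter (1,3) at t=2.6327
    y: enter (1,2) at t=3.7874 ← occupied
  → r_1 = 3.7874
beam 2: φ=-45°, α=330°
  dir = (cos 330°, sin 330°) = (0.8660, -0.5000); from cell (3,6)
  next x-line at t=0.8660, next y-line at t=0.5600; Δt_x=1.1547, Δt_y=2.0000
    y: enter (3,5) at t=0.5600
    x: enter (4,5) at t=0.8660
    x: enter (5,5) at t=2.0207
    y: enter (5,4) at t=2.5600
    x: enter (6,4) at t=3.1754
    x: enter (7,4) at t=4.3301 ← occupied
  → r_2 = 4.3301
beam 3: φ=45°, α=60°
  dir = (cos 60°, sin 60°) = (0.5000, 0.8660); from cell (3,6)
  next x-line at t=1.5000, next y-line at t=0.8314; Δt_x=2.0000, Δt_y=1.1547
    y: enter (3,7) at t=0.8314 ← occupied
  → r_3 = 0.8314
beam 4: φ=135°, α=150°
  dir = (cos 150°, sin 150°) = (-0.8660, 0.5000); from cell (3,6)
  next x-line at t=0.2887, next y-line at t=1.4400; Δt_x=1.1547, Δt_y=2.0000
    x: enter (2,6) at t=0.2887
    y: enter (2,7) at t=1.4400 ← occupied
  → r_4 = 1.4400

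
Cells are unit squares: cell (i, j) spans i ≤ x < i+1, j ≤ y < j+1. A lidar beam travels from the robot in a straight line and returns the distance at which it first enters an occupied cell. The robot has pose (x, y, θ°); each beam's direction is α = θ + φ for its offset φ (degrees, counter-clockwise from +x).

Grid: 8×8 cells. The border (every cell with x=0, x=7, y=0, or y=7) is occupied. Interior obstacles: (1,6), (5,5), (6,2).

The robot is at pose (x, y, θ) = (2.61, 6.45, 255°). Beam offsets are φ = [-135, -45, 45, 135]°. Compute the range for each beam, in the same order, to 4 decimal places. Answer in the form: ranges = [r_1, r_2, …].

beam 1: φ=-135°, α=120°
  direction (-0.5000, 0.8660); cell (2,6); t to first gridline: x 1.2200, y 0.6351 (then +2.0000 / +1.1547)
    (2,7) via y @ 0.6351  # hit
  → r_1 = 0.6351
beam 2: φ=-45°, α=210°
  direction (-0.8660, -0.5000); cell (2,6); t to first gridline: x 0.7044, y 0.9000 (then +1.1547 / +2.0000)
    (1,6) via x @ 0.7044  # hit
  → r_2 = 0.7044
beam 3: φ=45°, α=300°
  direction (0.5000, -0.8660); cell (2,6); t to first gridline: x 0.7800, y 0.5196 (then +2.0000 / +1.1547)
    (2,5) via y @ 0.5196
    (3,5) via x @ 0.7800
    (3,4) via y @ 1.6743
    (4,4) via x @ 2.7800
    (4,3) via y @ 2.8290
    (4,2) via y @ 3.9837
    (5,2) via x @ 4.7800
    (5,1) via y @ 5.1384
    (5,0) via y @ 6.2931  # hit
  → r_3 = 6.2931
beam 4: φ=135°, α=30°
  direction (0.8660, 0.5000); cell (2,6); t to first gridline: x 0.4503, y 1.1000 (then +1.1547 / +2.0000)
    (3,6) via x @ 0.4503
    (3,7) via y @ 1.1000  # hit
  → r_4 = 1.1000

ranges = [0.6351, 0.7044, 6.2931, 1.1000]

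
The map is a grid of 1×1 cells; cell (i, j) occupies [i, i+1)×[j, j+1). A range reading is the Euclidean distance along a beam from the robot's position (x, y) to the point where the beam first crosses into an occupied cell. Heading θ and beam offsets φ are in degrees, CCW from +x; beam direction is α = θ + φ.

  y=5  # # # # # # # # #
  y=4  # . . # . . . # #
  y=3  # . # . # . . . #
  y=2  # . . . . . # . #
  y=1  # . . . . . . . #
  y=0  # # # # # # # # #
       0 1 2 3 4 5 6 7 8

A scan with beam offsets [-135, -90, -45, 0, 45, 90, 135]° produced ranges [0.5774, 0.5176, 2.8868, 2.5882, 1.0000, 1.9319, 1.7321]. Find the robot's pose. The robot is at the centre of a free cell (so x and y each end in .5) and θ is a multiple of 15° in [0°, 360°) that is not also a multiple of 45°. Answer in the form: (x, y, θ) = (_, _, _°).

Enumerate (i+0.5, j+0.5, θ) over the 23 free cells and 16 admissible headings. For each, cast all 7 beams and compare to the given ranges.
  (5.5, 1.5, 30°): beam 1 = 0.5176 ≠ 0.5774 ✗
  (1.5, 3.5, 150°): beam 1 = 0.5176 ≠ 0.5774 ✗
  (1.5, 4.5, 330°): beam 1 = 0.5176 ≠ 0.5774 ✗
  (6.5, 1.5, 120°): beam 1 = 1.5529 ≠ 0.5774 ✗
  …
  (5.5, 3.5, 285°): r_1=0.5774, r_2=0.5176, r_3=2.8868, r_4=2.5882, r_5=1.0000, r_6=1.9319, r_7=1.7321 — all match ✓
Unique over the lattice → pose = (5.5, 3.5, 285°).

(x, y, θ) = (5.5, 3.5, 285°)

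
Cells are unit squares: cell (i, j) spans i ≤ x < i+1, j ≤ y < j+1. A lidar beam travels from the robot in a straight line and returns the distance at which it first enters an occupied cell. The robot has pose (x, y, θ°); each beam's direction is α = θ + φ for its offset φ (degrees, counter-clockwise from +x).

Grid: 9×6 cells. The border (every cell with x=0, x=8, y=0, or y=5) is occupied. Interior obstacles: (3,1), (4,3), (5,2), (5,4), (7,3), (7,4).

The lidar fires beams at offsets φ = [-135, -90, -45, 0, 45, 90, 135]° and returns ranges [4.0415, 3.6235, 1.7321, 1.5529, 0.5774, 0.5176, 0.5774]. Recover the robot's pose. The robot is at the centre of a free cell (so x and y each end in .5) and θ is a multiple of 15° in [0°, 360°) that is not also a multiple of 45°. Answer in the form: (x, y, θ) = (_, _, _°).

(x, y, θ) = (2.5, 1.5, 195°)

The pose lattice has 22·16 = 352 candidates. Test each by forward raycasting.
  (5.5, 3.5, 255°): beam 1 = 0.5774 ≠ 4.0415 ✗
  (5.5, 1.5, 150°): beam 1 = 2.5882 ≠ 4.0415 ✗
  (3.5, 4.5, 330°): beam 1 = 2.5882 ≠ 4.0415 ✗
  …
  (2.5, 1.5, 195°): r_1=4.0415, r_2=3.6235, r_3=1.7321, r_4=1.5529, r_5=0.5774, r_6=0.5176, r_7=0.5774 — all match ✓
Unique over the lattice → pose = (2.5, 1.5, 195°).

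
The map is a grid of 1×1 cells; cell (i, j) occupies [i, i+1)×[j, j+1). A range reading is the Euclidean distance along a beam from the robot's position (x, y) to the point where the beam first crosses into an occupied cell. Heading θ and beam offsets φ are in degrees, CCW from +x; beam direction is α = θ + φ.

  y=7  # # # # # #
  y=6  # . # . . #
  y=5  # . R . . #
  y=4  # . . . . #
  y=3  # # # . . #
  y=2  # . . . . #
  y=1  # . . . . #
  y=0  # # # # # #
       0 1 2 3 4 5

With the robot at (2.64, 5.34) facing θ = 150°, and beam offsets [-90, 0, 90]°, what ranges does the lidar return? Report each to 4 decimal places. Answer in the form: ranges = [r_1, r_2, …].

ranges = [1.9168, 1.8937, 1.5473]

beam 1: φ=-90°, α=60°
  direction (0.5000, 0.8660); cell (2,5); t to first gridline: x 0.7200, y 0.7621 (then +2.0000 / +1.1547)
    (3,5) via x @ 0.7200
    (3,6) via y @ 0.7621
    (3,7) via y @ 1.9168  # hit
  → r_1 = 1.9168
beam 2: φ=0°, α=150°
  direction (-0.8660, 0.5000); cell (2,5); t to first gridline: x 0.7390, y 1.3200 (then +1.1547 / +2.0000)
    (1,5) via x @ 0.7390
    (1,6) via y @ 1.3200
    (0,6) via x @ 1.8937  # hit
  → r_2 = 1.8937
beam 3: φ=90°, α=240°
  direction (-0.5000, -0.8660); cell (2,5); t to first gridline: x 1.2800, y 0.3926 (then +2.0000 / +1.1547)
    (2,4) via y @ 0.3926
    (1,4) via x @ 1.2800
    (1,3) via y @ 1.5473  # hit
  → r_3 = 1.5473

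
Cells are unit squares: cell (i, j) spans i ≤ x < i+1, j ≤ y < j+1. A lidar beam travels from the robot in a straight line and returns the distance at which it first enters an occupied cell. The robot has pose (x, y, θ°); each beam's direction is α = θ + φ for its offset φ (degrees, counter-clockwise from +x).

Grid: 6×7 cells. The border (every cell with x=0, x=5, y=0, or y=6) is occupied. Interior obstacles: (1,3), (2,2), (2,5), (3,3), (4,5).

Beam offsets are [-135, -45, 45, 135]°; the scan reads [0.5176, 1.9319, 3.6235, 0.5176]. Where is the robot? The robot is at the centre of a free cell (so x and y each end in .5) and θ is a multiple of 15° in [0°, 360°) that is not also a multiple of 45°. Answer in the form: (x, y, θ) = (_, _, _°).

Candidates: 15 free-cell centres × 16 headings = 240 poses. Raycast each; keep the one whose scan matches to 4 dp.
  (2.5, 1.5, 345°): beam 1 = 1.0000 ≠ 0.5176 ✗
  (1.5, 5.5, 105°): beam 1 = 0.5774 ≠ 0.5176 ✗
  (1.5, 1.5, 300°): beam 2 = 0.5176 ≠ 1.9319 ✗
  …
  (4.5, 4.5, 210°): r_1=0.5176, r_2=1.9319, r_3=3.6235, r_4=0.5176 — all match ✓
No second candidate reproduces the full scan.

(x, y, θ) = (4.5, 4.5, 210°)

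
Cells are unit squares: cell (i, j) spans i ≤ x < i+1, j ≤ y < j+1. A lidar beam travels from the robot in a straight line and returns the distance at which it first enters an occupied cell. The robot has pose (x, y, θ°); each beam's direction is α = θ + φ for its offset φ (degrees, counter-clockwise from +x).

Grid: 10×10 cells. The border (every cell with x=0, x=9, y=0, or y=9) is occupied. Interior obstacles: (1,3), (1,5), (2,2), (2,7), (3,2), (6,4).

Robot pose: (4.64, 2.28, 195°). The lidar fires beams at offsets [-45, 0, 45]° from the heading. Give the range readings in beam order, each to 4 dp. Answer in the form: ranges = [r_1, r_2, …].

beam 1: φ=-45°, α=150°
  d=(-0.8660,0.5000)  start (4,2)  tX=0.7390 tY=1.4400  stride 1/|dx|=1.1547 1/|dy|=2.0000
    cross x-line → (3,2), t=0.7390 (wall)
  → r_1 = 0.7390
beam 2: φ=0°, α=195°
  d=(-0.9659,-0.2588)  start (4,2)  tX=0.6626 tY=1.0818  stride 1/|dx|=1.0353 1/|dy|=3.8637
    cross x-line → (3,2), t=0.6626 (wall)
  → r_2 = 0.6626
beam 3: φ=45°, α=240°
  d=(-0.5000,-0.8660)  start (4,2)  tX=1.2800 tY=0.3233  stride 1/|dx|=2.0000 1/|dy|=1.1547
    cross y-line → (4,1), t=0.3233
    cross x-line → (3,1), t=1.2800
    cross y-line → (3,0), t=1.4780 (wall)
  → r_3 = 1.4780

ranges = [0.7390, 0.6626, 1.4780]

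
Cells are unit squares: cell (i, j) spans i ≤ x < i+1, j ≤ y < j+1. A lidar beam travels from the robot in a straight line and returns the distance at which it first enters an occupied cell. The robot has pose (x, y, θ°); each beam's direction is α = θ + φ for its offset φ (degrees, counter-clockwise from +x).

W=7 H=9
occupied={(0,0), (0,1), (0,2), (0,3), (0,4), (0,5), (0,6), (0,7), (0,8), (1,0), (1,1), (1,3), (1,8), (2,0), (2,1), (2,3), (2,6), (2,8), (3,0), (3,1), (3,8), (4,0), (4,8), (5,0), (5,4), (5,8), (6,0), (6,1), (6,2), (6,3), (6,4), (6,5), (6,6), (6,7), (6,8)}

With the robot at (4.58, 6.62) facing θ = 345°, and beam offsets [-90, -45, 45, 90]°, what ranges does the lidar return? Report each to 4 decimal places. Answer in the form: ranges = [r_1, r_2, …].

ranges = [4.7830, 1.8706, 1.6397, 1.4287]

beam 1: φ=-90°, α=255°
  direction (-0.2588, -0.9659); cell (4,6); t to first gridline: x 2.2409, y 0.6419 (then +3.8637 / +1.0353)
    (4,5) via y @ 0.6419
    (4,4) via y @ 1.6771
    (3,4) via x @ 2.2409
    (3,3) via y @ 2.7124
    (3,2) via y @ 3.7477
    (3,1) via y @ 4.7830  # hit
  → r_1 = 4.7830
beam 2: φ=-45°, α=300°
  direction (0.5000, -0.8660); cell (4,6); t to first gridline: x 0.8400, y 0.7159 (then +2.0000 / +1.1547)
    (4,5) via y @ 0.7159
    (5,5) via x @ 0.8400
    (5,4) via y @ 1.8706  # hit
  → r_2 = 1.8706
beam 3: φ=45°, α=30°
  direction (0.8660, 0.5000); cell (4,6); t to first gridline: x 0.4850, y 0.7600 (then +1.1547 / +2.0000)
    (5,6) via x @ 0.4850
    (5,7) via y @ 0.7600
    (6,7) via x @ 1.6397  # hit
  → r_3 = 1.6397
beam 4: φ=90°, α=75°
  direction (0.2588, 0.9659); cell (4,6); t to first gridline: x 1.6228, y 0.3934 (then +3.8637 / +1.0353)
    (4,7) via y @ 0.3934
    (4,8) via y @ 1.4287  # hit
  → r_4 = 1.4287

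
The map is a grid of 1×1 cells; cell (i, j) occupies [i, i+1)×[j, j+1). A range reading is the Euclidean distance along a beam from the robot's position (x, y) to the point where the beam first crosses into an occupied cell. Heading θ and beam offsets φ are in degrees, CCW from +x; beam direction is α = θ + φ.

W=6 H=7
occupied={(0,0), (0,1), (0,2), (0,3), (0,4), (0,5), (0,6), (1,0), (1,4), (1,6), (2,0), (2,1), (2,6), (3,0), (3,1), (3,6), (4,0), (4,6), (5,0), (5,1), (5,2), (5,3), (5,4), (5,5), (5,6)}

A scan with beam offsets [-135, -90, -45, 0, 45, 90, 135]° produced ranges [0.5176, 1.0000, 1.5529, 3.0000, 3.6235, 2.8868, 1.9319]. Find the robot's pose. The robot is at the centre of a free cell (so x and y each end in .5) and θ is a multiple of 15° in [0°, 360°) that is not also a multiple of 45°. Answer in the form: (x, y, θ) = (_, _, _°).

(x, y, θ) = (4.5, 4.5, 150°)

Enumerate (i+0.5, j+0.5, θ) over the 17 free cells and 16 admissible headings. For each, cast all 7 beams and compare to the given ranges.
  (1.5, 2.5, 165°): beam 1 = 4.0415 ≠ 0.5176 ✗
  (4.5, 4.5, 240°): beam 1 = 1.5529 ≠ 0.5176 ✗
  (1.5, 3.5, 210°): beam 2 = 0.5774 ≠ 1.0000 ✗
  (2.5, 2.5, 150°): beam 1 = 2.5882 ≠ 0.5176 ✗
  …
  (4.5, 4.5, 150°): r_1=0.5176, r_2=1.0000, r_3=1.5529, r_4=3.0000, r_5=3.6235, r_6=2.8868, r_7=1.9319 — all match ✓
Unique over the lattice → pose = (4.5, 4.5, 150°).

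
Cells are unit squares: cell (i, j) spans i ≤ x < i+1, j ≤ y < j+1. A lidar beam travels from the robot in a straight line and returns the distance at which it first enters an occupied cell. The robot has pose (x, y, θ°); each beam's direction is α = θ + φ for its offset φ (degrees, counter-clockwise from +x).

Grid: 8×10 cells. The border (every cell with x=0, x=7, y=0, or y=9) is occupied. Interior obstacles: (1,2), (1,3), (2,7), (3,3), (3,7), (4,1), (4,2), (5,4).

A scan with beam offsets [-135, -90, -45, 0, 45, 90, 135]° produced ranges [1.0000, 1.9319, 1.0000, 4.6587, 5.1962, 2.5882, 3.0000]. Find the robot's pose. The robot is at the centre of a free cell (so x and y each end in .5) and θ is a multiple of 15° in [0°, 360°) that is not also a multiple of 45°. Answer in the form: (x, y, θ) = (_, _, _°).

(x, y, θ) = (2.5, 4.5, 345°)

The pose lattice has 40·16 = 640 candidates. Test each by forward raycasting.
  (3.5, 2.5, 120°): beam 1 = 0.5176 ≠ 1.0000 ✗
  (2.5, 5.5, 255°): beam 1 = 3.0000 ≠ 1.0000 ✗
  (2.5, 3.5, 345°): beam 1 = 0.5774 ≠ 1.0000 ✗
  (6.5, 4.5, 120°): beam 1 = 0.5176 ≠ 1.0000 ✗
  …
  (2.5, 4.5, 345°): r_1=1.0000, r_2=1.9319, r_3=1.0000, r_4=4.6587, r_5=5.1962, r_6=2.5882, r_7=3.0000 — all match ✓
No second candidate reproduces the full scan.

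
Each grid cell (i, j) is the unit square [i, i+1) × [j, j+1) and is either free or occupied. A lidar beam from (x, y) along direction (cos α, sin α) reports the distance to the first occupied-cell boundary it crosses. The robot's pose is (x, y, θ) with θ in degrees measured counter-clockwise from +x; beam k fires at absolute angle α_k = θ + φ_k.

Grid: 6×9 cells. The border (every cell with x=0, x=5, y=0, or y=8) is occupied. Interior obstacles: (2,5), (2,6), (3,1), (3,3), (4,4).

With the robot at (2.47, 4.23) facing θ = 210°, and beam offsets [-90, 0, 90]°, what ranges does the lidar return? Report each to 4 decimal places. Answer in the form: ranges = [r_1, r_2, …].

ranges = [0.8891, 1.6974, 1.0600]

beam 1: φ=-90°, α=120°
  d=(-0.5000,0.8660)  start (2,4)  tX=0.9400 tY=0.8891  stride 1/|dx|=2.0000 1/|dy|=1.1547
    cross y-line → (2,5), t=0.8891 (wall)
  → r_1 = 0.8891
beam 2: φ=0°, α=210°
  d=(-0.8660,-0.5000)  start (2,4)  tX=0.5427 tY=0.4600  stride 1/|dx|=1.1547 1/|dy|=2.0000
    cross y-line → (2,3), t=0.4600
    cross x-line → (1,3), t=0.5427
    cross x-line → (0,3), t=1.6974 (wall)
  → r_2 = 1.6974
beam 3: φ=90°, α=300°
  d=(0.5000,-0.8660)  start (2,4)  tX=1.0600 tY=0.2656  stride 1/|dx|=2.0000 1/|dy|=1.1547
    cross y-line → (2,3), t=0.2656
    cross x-line → (3,3), t=1.0600 (wall)
  → r_3 = 1.0600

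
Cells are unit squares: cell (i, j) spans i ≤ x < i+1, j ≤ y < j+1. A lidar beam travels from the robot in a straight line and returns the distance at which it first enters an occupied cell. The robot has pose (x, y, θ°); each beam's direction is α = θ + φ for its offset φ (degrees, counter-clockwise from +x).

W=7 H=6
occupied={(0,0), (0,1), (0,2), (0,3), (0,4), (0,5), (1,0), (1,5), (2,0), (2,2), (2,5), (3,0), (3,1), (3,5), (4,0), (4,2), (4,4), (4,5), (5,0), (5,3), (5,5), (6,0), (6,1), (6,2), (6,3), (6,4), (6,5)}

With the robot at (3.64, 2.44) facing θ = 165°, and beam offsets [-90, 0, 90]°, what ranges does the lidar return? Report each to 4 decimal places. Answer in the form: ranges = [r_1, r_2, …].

beam 1: φ=-90°, α=75°
  cosα=0.2588 sinα=0.9659 | (3,2) | tMaxX 1.3909 tMaxY 0.5798 | tΔX 3.8637 tΔY 1.0353
    t=0.5798 [y] (3,3)
    t=1.3909 [x] (4,3)
    t=1.6150 [y] (4,4) — stop
  → r_1 = 1.6150
beam 2: φ=0°, α=165°
  cosα=-0.9659 sinα=0.2588 | (3,2) | tMaxX 0.6626 tMaxY 2.1637 | tΔX 1.0353 tΔY 3.8637
    t=0.6626 [x] (2,2) — stop
  → r_2 = 0.6626
beam 3: φ=90°, α=255°
  cosα=-0.2588 sinα=-0.9659 | (3,2) | tMaxX 2.4728 tMaxY 0.4555 | tΔX 3.8637 tΔY 1.0353
    t=0.4555 [y] (3,1) — stop
  → r_3 = 0.4555

ranges = [1.6150, 0.6626, 0.4555]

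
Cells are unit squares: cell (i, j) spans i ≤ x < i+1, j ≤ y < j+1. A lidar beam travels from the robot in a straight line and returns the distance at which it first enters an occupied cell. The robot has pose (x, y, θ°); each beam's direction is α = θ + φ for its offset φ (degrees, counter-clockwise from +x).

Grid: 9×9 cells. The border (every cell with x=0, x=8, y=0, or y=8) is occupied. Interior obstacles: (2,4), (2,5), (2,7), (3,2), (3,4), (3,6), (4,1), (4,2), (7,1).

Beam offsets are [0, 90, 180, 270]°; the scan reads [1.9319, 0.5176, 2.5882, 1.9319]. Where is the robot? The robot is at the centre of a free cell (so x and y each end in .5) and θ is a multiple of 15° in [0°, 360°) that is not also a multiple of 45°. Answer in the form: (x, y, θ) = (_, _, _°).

Enumerate (i+0.5, j+0.5, θ) over the 40 free cells and 16 admissible headings. For each, cast all 4 beams and compare to the given ranges.
  (1.5, 1.5, 240°): beam 1 = 0.5774 ≠ 1.9319 ✗
  (6.5, 6.5, 240°): beam 1 = 4.0415 ≠ 1.9319 ✗
  (6.5, 2.5, 165°): beam 1 = 1.5529 ≠ 1.9319 ✗
  (2.5, 6.5, 285°): beam 1 = 0.5176 ≠ 1.9319 ✗
  (7.5, 3.5, 150°): beam 1 = 5.0000 ≠ 1.9319 ✗
  …
  (1.5, 3.5, 105°): r_1=1.9319, r_2=0.5176, r_3=2.5882, r_4=1.9319 — all match ✓
Only this pose fits every beam.

(x, y, θ) = (1.5, 3.5, 105°)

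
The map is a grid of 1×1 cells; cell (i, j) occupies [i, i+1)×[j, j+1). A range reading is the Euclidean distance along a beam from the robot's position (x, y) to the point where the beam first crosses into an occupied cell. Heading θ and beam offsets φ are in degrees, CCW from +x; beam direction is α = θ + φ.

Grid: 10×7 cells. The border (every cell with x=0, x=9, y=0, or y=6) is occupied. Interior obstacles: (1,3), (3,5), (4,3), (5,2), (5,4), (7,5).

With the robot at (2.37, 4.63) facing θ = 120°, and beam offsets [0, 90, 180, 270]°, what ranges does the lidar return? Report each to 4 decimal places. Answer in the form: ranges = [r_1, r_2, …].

beam 1: φ=0°, α=120°
  direction (-0.5000, 0.8660); cell (2,4); t to first gridline: x 0.7400, y 0.4272 (then +2.0000 / +1.1547)
    (2,5) via y @ 0.4272
    (1,5) via x @ 0.7400
    (1,6) via y @ 1.5819  # hit
  → r_1 = 1.5819
beam 2: φ=90°, α=210°
  direction (-0.8660, -0.5000); cell (2,4); t to first gridline: x 0.4272, y 1.2600 (then +1.1547 / +2.0000)
    (1,4) via x @ 0.4272
    (1,3) via y @ 1.2600  # hit
  → r_2 = 1.2600
beam 3: φ=180°, α=300°
  direction (0.5000, -0.8660); cell (2,4); t to first gridline: x 1.2600, y 0.7275 (then +2.0000 / +1.1547)
    (2,3) via y @ 0.7275
    (3,3) via x @ 1.2600
    (3,2) via y @ 1.8822
    (3,1) via y @ 3.0369
    (4,1) via x @ 3.2600
    (4,0) via y @ 4.1916  # hit
  → r_3 = 4.1916
beam 4: φ=270°, α=30°
  direction (0.8660, 0.5000); cell (2,4); t to first gridline: x 0.7275, y 0.7400 (then +1.1547 / +2.0000)
    (3,4) via x @ 0.7275
    (3,5) via y @ 0.7400  # hit
  → r_4 = 0.7400

ranges = [1.5819, 1.2600, 4.1916, 0.7400]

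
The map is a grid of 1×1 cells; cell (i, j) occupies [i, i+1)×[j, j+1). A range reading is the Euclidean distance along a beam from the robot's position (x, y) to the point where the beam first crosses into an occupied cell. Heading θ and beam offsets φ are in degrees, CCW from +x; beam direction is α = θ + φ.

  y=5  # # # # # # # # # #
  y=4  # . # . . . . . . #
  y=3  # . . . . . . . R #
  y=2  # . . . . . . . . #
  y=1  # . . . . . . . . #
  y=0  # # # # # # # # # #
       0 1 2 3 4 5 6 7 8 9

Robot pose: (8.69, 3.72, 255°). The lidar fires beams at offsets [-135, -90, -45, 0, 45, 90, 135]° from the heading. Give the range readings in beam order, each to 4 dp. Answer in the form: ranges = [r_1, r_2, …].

ranges = [1.4780, 4.9455, 5.4400, 2.8160, 0.6200, 0.3209, 0.3580]

beam 1: φ=-135°, α=120°
  dir = (cos 120°, sin 120°) = (-0.5000, 0.8660); from cell (8,3)
  next x-line at t=1.3800, next y-line at t=0.3233; Δt_x=2.0000, Δt_y=1.1547
    y: enter (8,4) at t=0.3233
    x: enter (7,4) at t=1.3800
    y: enter (7,5) at t=1.4780 ← occupied
  → r_1 = 1.4780
beam 2: φ=-90°, α=165°
  dir = (cos 165°, sin 165°) = (-0.9659, 0.2588); from cell (8,3)
  next x-line at t=0.7143, next y-line at t=1.0818; Δt_x=1.0353, Δt_y=3.8637
    x: enter (7,3) at t=0.7143
    y: enter (7,4) at t=1.0818
    x: enter (6,4) at t=1.7496
    x: enter (5,4) at t=2.7849
    x: enter (4,4) at t=3.8202
    x: enter (3,4) at t=4.8554
    y: enter (3,5) at t=4.9455 ← occupied
  → r_2 = 4.9455
beam 3: φ=-45°, α=210°
  dir = (cos 210°, sin 210°) = (-0.8660, -0.5000); from cell (8,3)
  next x-line at t=0.7967, next y-line at t=1.4400; Δt_x=1.1547, Δt_y=2.0000
    x: enter (7,3) at t=0.7967
    y: enter (7,2) at t=1.4400
    x: enter (6,2) at t=1.9514
    x: enter (5,2) at t=3.1061
    y: enter (5,1) at t=3.4400
    x: enter (4,1) at t=4.2608
    x: enter (3,1) at t=5.4155
    y: enter (3,0) at t=5.4400 ← occupied
  → r_3 = 5.4400
beam 4: φ=0°, α=255°
  dir = (cos 255°, sin 255°) = (-0.2588, -0.9659); from cell (8,3)
  next x-line at t=2.6660, next y-line at t=0.7454; Δt_x=3.8637, Δt_y=1.0353
    y: enter (8,2) at t=0.7454
    y: enter (8,1) at t=1.7807
    x: enter (7,1) at t=2.6660
    y: enter (7,0) at t=2.8160 ← occupied
  → r_4 = 2.8160
beam 5: φ=45°, α=300°
  dir = (cos 300°, sin 300°) = (0.5000, -0.8660); from cell (8,3)
  next x-line at t=0.6200, next y-line at t=0.8314; Δt_x=2.0000, Δt_y=1.1547
    x: enter (9,3) at t=0.6200 ← occupied
  → r_5 = 0.6200
beam 6: φ=90°, α=345°
  dir = (cos 345°, sin 345°) = (0.9659, -0.2588); from cell (8,3)
  next x-line at t=0.3209, next y-line at t=2.7819; Δt_x=1.0353, Δt_y=3.8637
    x: enter (9,3) at t=0.3209 ← occupied
  → r_6 = 0.3209
beam 7: φ=135°, α=30°
  dir = (cos 30°, sin 30°) = (0.8660, 0.5000); from cell (8,3)
  next x-line at t=0.3580, next y-line at t=0.5600; Δt_x=1.1547, Δt_y=2.0000
    x: enter (9,3) at t=0.3580 ← occupied
  → r_7 = 0.3580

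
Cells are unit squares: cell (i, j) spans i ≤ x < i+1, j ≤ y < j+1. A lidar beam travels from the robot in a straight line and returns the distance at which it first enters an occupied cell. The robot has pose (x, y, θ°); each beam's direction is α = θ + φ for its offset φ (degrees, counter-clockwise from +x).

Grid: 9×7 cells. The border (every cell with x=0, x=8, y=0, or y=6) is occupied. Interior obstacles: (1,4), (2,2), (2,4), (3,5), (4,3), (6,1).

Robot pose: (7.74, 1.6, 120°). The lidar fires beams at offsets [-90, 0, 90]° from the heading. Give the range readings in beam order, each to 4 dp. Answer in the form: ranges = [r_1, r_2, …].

ranges = [0.3002, 5.0807, 0.8545]

beam 1: φ=-90°, α=30°
  cosα=0.8660 sinα=0.5000 | (7,1) | tMaxX 0.3002 tMaxY 0.8000 | tΔX 1.1547 tΔY 2.0000
    t=0.3002 [x] (8,1) — stop
  → r_1 = 0.3002
beam 2: φ=0°, α=120°
  cosα=-0.5000 sinα=0.8660 | (7,1) | tMaxX 1.4800 tMaxY 0.4619 | tΔX 2.0000 tΔY 1.1547
    t=0.4619 [y] (7,2)
    t=1.4800 [x] (6,2)
    t=1.6166 [y] (6,3)
    t=2.7713 [y] (6,4)
    t=3.4800 [x] (5,4)
    t=3.9260 [y] (5,5)
    t=5.0807 [y] (5,6) — stop
  → r_2 = 5.0807
beam 3: φ=90°, α=210°
  cosα=-0.8660 sinα=-0.5000 | (7,1) | tMaxX 0.8545 tMaxY 1.2000 | tΔX 1.1547 tΔY 2.0000
    t=0.8545 [x] (6,1) — stop
  → r_3 = 0.8545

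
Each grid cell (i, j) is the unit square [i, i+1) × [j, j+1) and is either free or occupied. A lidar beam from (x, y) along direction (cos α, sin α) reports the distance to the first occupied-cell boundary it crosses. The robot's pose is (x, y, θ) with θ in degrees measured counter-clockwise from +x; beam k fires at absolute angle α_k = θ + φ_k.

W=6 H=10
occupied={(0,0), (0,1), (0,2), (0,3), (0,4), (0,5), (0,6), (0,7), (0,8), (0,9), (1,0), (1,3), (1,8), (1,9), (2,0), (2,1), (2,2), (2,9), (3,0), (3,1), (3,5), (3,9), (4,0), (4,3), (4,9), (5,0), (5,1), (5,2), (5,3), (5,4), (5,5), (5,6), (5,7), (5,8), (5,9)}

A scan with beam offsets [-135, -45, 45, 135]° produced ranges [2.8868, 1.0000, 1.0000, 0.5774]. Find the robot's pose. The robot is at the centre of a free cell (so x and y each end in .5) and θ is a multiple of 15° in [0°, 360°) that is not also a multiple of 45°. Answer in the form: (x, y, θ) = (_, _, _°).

(x, y, θ) = (4.5, 6.5, 255°)

The pose lattice has 25·16 = 400 candidates. Test each by forward raycasting.
  (4.5, 2.5, 345°): beam 1 = 1.0000 ≠ 2.8868 ✗
  (3.5, 7.5, 330°): beam 1 = 2.5882 ≠ 2.8868 ✗
  (2.5, 5.5, 30°): beam 1 = 1.9319 ≠ 2.8868 ✗
  (3.5, 3.5, 75°): beam 2 = 0.5774 ≠ 1.0000 ✗
  …
  (4.5, 6.5, 255°): r_1=2.8868, r_2=1.0000, r_3=1.0000, r_4=0.5774 — all match ✓
No second candidate reproduces the full scan.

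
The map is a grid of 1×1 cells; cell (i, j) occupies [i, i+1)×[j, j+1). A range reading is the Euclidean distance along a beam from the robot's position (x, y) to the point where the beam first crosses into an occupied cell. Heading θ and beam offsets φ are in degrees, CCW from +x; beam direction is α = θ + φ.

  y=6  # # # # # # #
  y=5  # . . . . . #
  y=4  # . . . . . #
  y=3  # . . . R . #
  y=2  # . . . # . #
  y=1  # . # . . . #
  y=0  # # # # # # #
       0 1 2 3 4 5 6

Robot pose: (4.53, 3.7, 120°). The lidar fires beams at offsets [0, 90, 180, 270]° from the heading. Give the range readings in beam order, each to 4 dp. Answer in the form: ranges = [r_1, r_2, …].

ranges = [2.6558, 4.0761, 0.8083, 1.6974]

beam 1: φ=0°, α=120°
  d=(-0.5000,0.8660)  start (4,3)  tX=1.0600 tY=0.3464  stride 1/|dx|=2.0000 1/|dy|=1.1547
    cross y-line → (4,4), t=0.3464
    cross x-line → (3,4), t=1.0600
    cross y-line → (3,5), t=1.5011
    cross y-line → (3,6), t=2.6558 (wall)
  → r_1 = 2.6558
beam 2: φ=90°, α=210°
  d=(-0.8660,-0.5000)  start (4,3)  tX=0.6120 tY=1.4000  stride 1/|dx|=1.1547 1/|dy|=2.0000
    cross x-line → (3,3), t=0.6120
    cross y-line → (3,2), t=1.4000
    cross x-line → (2,2), t=1.7667
    cross x-line → (1,2), t=2.9214
    cross y-line → (1,1), t=3.4000
    cross x-line → (0,1), t=4.0761 (wall)
  → r_2 = 4.0761
beam 3: φ=180°, α=300°
  d=(0.5000,-0.8660)  start (4,3)  tX=0.9400 tY=0.8083  stride 1/|dx|=2.0000 1/|dy|=1.1547
    cross y-line → (4,2), t=0.8083 (wall)
  → r_3 = 0.8083
beam 4: φ=270°, α=30°
  d=(0.8660,0.5000)  start (4,3)  tX=0.5427 tY=0.6000  stride 1/|dx|=1.1547 1/|dy|=2.0000
    cross x-line → (5,3), t=0.5427
    cross y-line → (5,4), t=0.6000
    cross x-line → (6,4), t=1.6974 (wall)
  → r_4 = 1.6974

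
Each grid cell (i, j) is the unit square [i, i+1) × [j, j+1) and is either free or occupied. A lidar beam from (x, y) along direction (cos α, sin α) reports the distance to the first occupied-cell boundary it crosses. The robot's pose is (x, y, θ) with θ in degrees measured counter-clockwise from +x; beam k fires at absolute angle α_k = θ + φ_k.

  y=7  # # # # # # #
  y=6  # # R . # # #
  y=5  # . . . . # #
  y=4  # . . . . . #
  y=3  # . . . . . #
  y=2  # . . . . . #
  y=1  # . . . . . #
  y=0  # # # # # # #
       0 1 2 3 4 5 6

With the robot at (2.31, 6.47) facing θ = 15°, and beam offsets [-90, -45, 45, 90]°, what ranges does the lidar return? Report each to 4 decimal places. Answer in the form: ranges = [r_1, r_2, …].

beam 1: φ=-90°, α=285°
  d=(0.2588,-0.9659)  start (2,6)  tX=2.6660 tY=0.4866  stride 1/|dx|=3.8637 1/|dy|=1.0353
    cross y-line → (2,5), t=0.4866
    cross y-line → (2,4), t=1.5219
    cross y-line → (2,3), t=2.5571
    cross x-line → (3,3), t=2.6660
    cross y-line → (3,2), t=3.5924
    cross y-line → (3,1), t=4.6277
    cross y-line → (3,0), t=5.6630 (wall)
  → r_1 = 5.6630
beam 2: φ=-45°, α=330°
  d=(0.8660,-0.5000)  start (2,6)  tX=0.7967 tY=0.9400  stride 1/|dx|=1.1547 1/|dy|=2.0000
    cross x-line → (3,6), t=0.7967
    cross y-line → (3,5), t=0.9400
    cross x-line → (4,5), t=1.9514
    cross y-line → (4,4), t=2.9400
    cross x-line → (5,4), t=3.1061
    cross x-line → (6,4), t=4.2608 (wall)
  → r_2 = 4.2608
beam 3: φ=45°, α=60°
  d=(0.5000,0.8660)  start (2,6)  tX=1.3800 tY=0.6120  stride 1/|dx|=2.0000 1/|dy|=1.1547
    cross y-line → (2,7), t=0.6120 (wall)
  → r_3 = 0.6120
beam 4: φ=90°, α=105°
  d=(-0.2588,0.9659)  start (2,6)  tX=1.1977 tY=0.5487  stride 1/|dx|=3.8637 1/|dy|=1.0353
    cross y-line → (2,7), t=0.5487 (wall)
  → r_4 = 0.5487

ranges = [5.6630, 4.2608, 0.6120, 0.5487]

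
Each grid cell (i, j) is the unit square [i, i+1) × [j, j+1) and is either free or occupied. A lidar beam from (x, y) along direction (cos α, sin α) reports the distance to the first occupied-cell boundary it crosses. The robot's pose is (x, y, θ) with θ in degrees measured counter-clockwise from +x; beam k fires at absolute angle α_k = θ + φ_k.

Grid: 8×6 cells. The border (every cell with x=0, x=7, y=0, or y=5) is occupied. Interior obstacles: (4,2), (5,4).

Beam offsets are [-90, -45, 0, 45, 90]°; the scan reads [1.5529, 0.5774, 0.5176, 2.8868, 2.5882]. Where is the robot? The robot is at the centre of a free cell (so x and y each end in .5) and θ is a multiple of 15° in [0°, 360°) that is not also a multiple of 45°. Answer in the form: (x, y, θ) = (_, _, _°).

Enumerate (i+0.5, j+0.5, θ) over the 22 free cells and 16 admissible headings. For each, cast all 5 beams and compare to the given ranges.
  (3.5, 3.5, 30°): beam 1 = 1.0000 ≠ 1.5529 ✗
  (5.5, 2.5, 105°): beam 2 = 2.8868 ≠ 0.5774 ✗
  (2.5, 3.5, 195°): beam 2 = 1.7321 ≠ 0.5774 ✗
  (2.5, 4.5, 75°): beam 1 = 4.6587 ≠ 1.5529 ✗
  …
  (3.5, 2.5, 15°): r_1=1.5529, r_2=0.5774, r_3=0.5176, r_4=2.8868, r_5=2.5882 — all match ✓
Unique over the lattice → pose = (3.5, 2.5, 15°).

(x, y, θ) = (3.5, 2.5, 15°)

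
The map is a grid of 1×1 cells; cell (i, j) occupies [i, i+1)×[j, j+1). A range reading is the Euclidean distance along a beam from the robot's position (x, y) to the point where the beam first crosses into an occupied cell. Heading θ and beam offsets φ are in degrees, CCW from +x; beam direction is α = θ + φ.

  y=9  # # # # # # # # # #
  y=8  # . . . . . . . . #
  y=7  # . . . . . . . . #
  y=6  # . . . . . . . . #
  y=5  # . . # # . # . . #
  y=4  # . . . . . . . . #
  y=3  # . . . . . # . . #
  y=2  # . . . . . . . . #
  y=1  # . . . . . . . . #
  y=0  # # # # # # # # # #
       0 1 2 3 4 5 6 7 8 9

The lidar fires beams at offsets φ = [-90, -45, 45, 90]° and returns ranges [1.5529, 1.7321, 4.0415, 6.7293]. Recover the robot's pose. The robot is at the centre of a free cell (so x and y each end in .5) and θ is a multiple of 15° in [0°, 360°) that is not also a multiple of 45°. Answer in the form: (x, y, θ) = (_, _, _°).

(x, y, θ) = (8.5, 7.5, 165°)

The pose lattice has 60·16 = 960 candidates. Test each by forward raycasting.
  (2.5, 1.5, 255°): beam 2 = 1.0000 ≠ 1.7321 ✗
  (8.5, 1.5, 285°): beam 1 = 1.9319 ≠ 1.5529 ✗
  (8.5, 7.5, 120°): beam 1 = 0.5774 ≠ 1.5529 ✗
  …
  (8.5, 7.5, 165°): r_1=1.5529, r_2=1.7321, r_3=4.0415, r_4=6.7293 — all match ✓
No second candidate reproduces the full scan.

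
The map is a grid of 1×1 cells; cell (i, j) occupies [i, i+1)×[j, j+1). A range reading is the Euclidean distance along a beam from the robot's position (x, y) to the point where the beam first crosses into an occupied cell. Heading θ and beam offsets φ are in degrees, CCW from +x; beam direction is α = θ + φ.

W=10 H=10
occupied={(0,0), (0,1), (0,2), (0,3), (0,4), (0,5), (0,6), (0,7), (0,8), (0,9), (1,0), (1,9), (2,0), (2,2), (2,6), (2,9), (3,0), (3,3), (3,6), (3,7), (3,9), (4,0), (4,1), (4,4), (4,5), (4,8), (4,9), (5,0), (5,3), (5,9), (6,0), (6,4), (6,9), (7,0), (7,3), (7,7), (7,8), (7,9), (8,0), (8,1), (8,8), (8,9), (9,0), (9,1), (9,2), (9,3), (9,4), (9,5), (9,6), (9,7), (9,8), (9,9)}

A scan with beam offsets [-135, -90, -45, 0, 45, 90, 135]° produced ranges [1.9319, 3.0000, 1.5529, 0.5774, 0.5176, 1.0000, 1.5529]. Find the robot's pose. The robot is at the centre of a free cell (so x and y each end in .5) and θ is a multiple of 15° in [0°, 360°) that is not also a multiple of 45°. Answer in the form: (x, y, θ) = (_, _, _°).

Enumerate (i+0.5, j+0.5, θ) over the 48 free cells and 16 admissible headings. For each, cast all 7 beams and compare to the given ranges.
  (5.5, 2.5, 240°): beam 1 = 0.5176 ≠ 1.9319 ✗
  (1.5, 1.5, 330°): beam 1 = 0.5176 ≠ 1.9319 ✗
  (2.5, 4.5, 105°): beam 1 = 1.0000 ≠ 1.9319 ✗
  (2.5, 3.5, 255°): beam 1 = 3.0000 ≠ 1.9319 ✗
  (8.5, 3.5, 150°): beam 1 = 0.5176 ≠ 1.9319 ✗
  …
  (6.5, 1.5, 240°): r_1=1.9319, r_2=3.0000, r_3=1.5529, r_4=0.5774, r_5=0.5176, r_6=1.0000, r_7=1.5529 — all match ✓
No second candidate reproduces the full scan.

(x, y, θ) = (6.5, 1.5, 240°)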